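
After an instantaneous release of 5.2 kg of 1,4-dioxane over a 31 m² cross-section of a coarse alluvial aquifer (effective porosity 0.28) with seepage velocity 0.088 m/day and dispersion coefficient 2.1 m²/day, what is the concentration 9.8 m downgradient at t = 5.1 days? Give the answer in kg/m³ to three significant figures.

For an instantaneous plane source, C(x,t) = M/(n_e·A·√(4πDt)) · exp(−(x−vt)²/(4Dt)), with n_e·A the pore (flow) area.
Plume center vt = 0.088 × 5.1 = 0.4488 m, so the well at 9.8 m is 9.3512 m downgradient of the peak.
√(4πDt) = 11.60 m, giving peak height M/(n_e·A·√(4πDt)) = 5.2/(0.28 × 31 × 11.60) = 0.05164 kg/m³.
(x−vt)²/(4Dt) = (9.3512)²/(4 × 2.1 × 5.1) = 2.041; exp(−2.041) = 0.1299.
C = 0.05164 × 0.1299 = 0.00671 kg/m³.

0.00671 kg/m³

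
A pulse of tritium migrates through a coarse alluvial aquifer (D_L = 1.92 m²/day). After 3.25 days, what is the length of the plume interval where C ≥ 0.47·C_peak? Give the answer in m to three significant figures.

8.68 m

The plume is Gaussian with σ = √(2Dt) = √(2 × 1.92 × 3.25) = 3.533 m.
C/C_peak = exp(−Δx²/(2σ²)) = 0.47 ⇒ Δx = σ·√(−2 ln 0.47) = 3.533 × 1.229 = 4.342 m.
Width = 2Δx = 8.68 m.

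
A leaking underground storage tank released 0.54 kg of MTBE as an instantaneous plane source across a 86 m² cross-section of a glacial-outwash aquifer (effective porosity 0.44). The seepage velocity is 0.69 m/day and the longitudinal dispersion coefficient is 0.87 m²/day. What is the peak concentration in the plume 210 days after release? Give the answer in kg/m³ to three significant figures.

0.000298 kg/m³

The peak of an instantaneous 1D plume sits at x = vt; there the Gaussian factor is 1 and C_max = M/(n_e·A·√(4πDt)), where n_e·A is the pore area the mass is dissolved in.
√(4πDt) = √(4π × 0.87 × 210) = 47.92 m, so C_max = 0.54/(0.44 × 86 × 47.92) = 0.000298 kg/m³.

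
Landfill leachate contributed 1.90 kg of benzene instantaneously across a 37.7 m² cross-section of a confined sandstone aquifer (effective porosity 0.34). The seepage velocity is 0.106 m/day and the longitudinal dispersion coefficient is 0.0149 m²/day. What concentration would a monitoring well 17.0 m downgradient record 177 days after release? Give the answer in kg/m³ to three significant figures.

0.0192 kg/m³

For an instantaneous plane source, C(x,t) = M/(n_e·A·√(4πDt)) · exp(−(x−vt)²/(4Dt)), with n_e·A the pore (flow) area.
Plume center vt = 0.106 × 177 = 18.762 m, so the well at 17.0 m is 1.762 m upgradient of the peak.
√(4πDt) = 5.757 m, giving peak height M/(n_e·A·√(4πDt)) = 1.90/(0.34 × 37.7 × 5.757) = 0.02575 kg/m³.
(x−vt)²/(4Dt) = (-1.762)²/(4 × 0.0149 × 177) = 0.2943; exp(−0.2943) = 0.7451.
C = 0.02575 × 0.7451 = 0.0192 kg/m³.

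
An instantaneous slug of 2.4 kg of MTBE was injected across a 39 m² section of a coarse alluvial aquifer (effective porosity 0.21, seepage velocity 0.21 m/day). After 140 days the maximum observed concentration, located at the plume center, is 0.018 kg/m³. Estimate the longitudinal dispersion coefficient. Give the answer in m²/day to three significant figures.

At the plume center C_max = M/(n_e·A·√(4πDt)), so D = M²/(4πt·(n_e·A·C_max)²).
n_e·A·C_max = 0.21 × 39 × 0.018 = 0.1474 kg/m.
D = 2.4²/(4π × 140 × 0.1474²) = 0.151 m²/day.

0.151 m²/day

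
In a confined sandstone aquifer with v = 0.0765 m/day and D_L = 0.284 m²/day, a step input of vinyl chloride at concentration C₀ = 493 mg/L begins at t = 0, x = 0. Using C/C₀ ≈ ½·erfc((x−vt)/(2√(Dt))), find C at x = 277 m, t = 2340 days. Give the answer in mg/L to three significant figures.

For a continuous step input, C/C₀ ≈ ½·erfc((x−vt)/(2√(Dt))).
vt = 0.0765 × 2340 = 179.01 m and 2√(Dt) = 2√(0.284 × 2340) = 51.56 m.
Argument (x−vt)/(2√(Dt)) = (277 − 179.01)/51.56 = 1.901; ½·erfc(1.901) = 0.003590.
C = 493 × 0.003590 = 1.77 mg/L.

1.77 mg/L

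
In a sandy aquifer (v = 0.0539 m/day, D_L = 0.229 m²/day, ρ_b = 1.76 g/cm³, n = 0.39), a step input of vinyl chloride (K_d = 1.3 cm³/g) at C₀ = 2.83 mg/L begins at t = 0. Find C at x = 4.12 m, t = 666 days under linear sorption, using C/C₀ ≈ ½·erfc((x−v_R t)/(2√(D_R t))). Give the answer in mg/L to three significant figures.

1.60 mg/L

Retardation factor R = 1 + ρ_b·K_d/n = 1 + 1.76 × 1.3/0.39 = 6.867.
Sorption retards both mechanisms: v_R = v/R = 0.007849 m/day, D_R = D/R = 0.03335 m²/day.
v_R·t = 0.007849 × 666 = 5.227434 m; 2√(D_R t) = 9.426 m; argument = (4.12 − 5.227434)/9.426 = -0.1175.
C = C₀ × ½·erfc(-0.1175) = 2.83 × 0.5660 = 1.60 mg/L.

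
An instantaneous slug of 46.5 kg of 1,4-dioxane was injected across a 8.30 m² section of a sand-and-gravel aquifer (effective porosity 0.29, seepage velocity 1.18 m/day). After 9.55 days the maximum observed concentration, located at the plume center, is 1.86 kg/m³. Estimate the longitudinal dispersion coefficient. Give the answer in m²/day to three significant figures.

0.899 m²/day

At the plume center C_max = M/(n_e·A·√(4πDt)), so D = M²/(4πt·(n_e·A·C_max)²).
n_e·A·C_max = 0.29 × 8.30 × 1.86 = 4.477 kg/m.
D = 46.5²/(4π × 9.55 × 4.477²) = 0.899 m²/day.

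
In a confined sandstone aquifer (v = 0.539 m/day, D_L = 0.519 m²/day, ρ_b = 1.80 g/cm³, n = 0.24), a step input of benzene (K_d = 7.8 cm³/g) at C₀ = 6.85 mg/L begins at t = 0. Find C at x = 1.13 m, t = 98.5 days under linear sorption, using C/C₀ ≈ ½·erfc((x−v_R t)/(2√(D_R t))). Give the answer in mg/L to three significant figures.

2.93 mg/L

Retardation factor R = 1 + ρ_b·K_d/n = 1 + 1.80 × 7.8/0.24 = 59.50.
Sorption retards both mechanisms: v_R = v/R = 0.009059 m/day, D_R = D/R = 0.008723 m²/day.
v_R·t = 0.009059 × 98.5 = 0.8923115 m; 2√(D_R t) = 1.854 m; argument = (1.13 − 0.8923115)/1.854 = 0.1282.
C = C₀ × ½·erfc(0.1282) = 6.85 × 0.4281 = 2.93 mg/L.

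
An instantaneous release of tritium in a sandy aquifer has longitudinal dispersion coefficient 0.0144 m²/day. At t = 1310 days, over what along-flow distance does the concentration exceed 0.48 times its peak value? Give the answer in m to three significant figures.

14.9 m

The plume is Gaussian with σ = √(2Dt) = √(2 × 0.0144 × 1310) = 6.142 m.
C/C_peak = exp(−Δx²/(2σ²)) = 0.48 ⇒ Δx = σ·√(−2 ln 0.48) = 6.142 × 1.212 = 7.444 m.
Width = 2Δx = 14.9 m.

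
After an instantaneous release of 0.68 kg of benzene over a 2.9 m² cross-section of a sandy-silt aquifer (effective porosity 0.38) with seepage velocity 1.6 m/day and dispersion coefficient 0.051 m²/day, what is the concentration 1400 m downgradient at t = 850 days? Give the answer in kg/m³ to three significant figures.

For an instantaneous plane source, C(x,t) = M/(n_e·A·√(4πDt)) · exp(−(x−vt)²/(4Dt)), with n_e·A the pore (flow) area.
Plume center vt = 1.6 × 850 = 1360 m, so the well at 1400 m is 40 m downgradient of the peak.
√(4πDt) = 23.34 m, giving peak height M/(n_e·A·√(4πDt)) = 0.68/(0.38 × 2.9 × 23.34) = 0.02644 kg/m³.
(x−vt)²/(4Dt) = (40)²/(4 × 0.051 × 850) = 9.227; exp(−9.227) = 9.835e-05.
C = 0.02644 × 9.835e-05 = 2.60e-06 kg/m³.

2.60e-06 kg/m³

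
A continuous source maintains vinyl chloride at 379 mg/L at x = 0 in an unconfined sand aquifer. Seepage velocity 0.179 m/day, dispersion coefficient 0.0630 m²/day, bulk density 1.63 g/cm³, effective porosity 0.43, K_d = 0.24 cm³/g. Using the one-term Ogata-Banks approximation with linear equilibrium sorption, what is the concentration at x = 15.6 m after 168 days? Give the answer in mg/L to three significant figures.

196 mg/L

Retardation factor R = 1 + ρ_b·K_d/n = 1 + 1.63 × 0.24/0.43 = 1.910.
Sorption retards both mechanisms: v_R = v/R = 0.09372 m/day, D_R = D/R = 0.03298 m²/day.
v_R·t = 0.09372 × 168 = 15.74496 m; 2√(D_R t) = 4.708 m; argument = (15.6 − 15.74496)/4.708 = -0.03079.
C = C₀ × ½·erfc(-0.03079) = 379 × 0.5174 = 196 mg/L.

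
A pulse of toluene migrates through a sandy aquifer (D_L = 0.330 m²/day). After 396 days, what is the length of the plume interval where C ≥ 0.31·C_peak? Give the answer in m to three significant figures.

The plume is Gaussian with σ = √(2Dt) = √(2 × 0.330 × 396) = 16.17 m.
C/C_peak = exp(−Δx²/(2σ²)) = 0.31 ⇒ Δx = σ·√(−2 ln 0.31) = 16.17 × 1.530 = 24.74 m.
Width = 2Δx = 49.5 m.

49.5 m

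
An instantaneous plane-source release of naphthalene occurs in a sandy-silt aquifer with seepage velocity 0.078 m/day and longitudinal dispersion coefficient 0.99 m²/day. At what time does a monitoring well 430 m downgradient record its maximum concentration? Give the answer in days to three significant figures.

For the 1D instantaneous-source solution, setting ∂C/∂t = 0 at fixed x gives v²t² + 2Dt − x² = 0, so t = (√(D² + v²x²) − D)/v².
√(D² + v²x²) = √(0.99² + 0.078² × 430²) = 33.55; v² = 0.006084.
t = (33.55 − 0.99)/0.006084 = 5350 days (vs. the pure-advection estimate x/v = 5510 d).

5350 days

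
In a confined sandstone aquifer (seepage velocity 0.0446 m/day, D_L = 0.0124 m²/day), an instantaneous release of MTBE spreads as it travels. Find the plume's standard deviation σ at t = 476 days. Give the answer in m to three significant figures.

Dispersive spreading gives a Gaussian with σ² = 2Dt; advection only shifts the center.
σ = √(2 × 0.0124 × 476) = 3.44 m.

3.44 m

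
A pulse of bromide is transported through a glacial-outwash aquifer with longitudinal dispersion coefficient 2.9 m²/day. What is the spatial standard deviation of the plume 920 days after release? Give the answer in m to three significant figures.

73.0 m

Dispersive spreading gives a Gaussian with σ² = 2Dt; advection only shifts the center.
σ = √(2 × 2.9 × 920) = 73.0 m.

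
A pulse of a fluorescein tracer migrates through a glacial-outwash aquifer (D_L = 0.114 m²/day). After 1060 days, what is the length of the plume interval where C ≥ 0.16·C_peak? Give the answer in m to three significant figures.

The plume is Gaussian with σ = √(2Dt) = √(2 × 0.114 × 1060) = 15.55 m.
C/C_peak = exp(−Δx²/(2σ²)) = 0.16 ⇒ Δx = σ·√(−2 ln 0.16) = 15.55 × 1.914 = 29.76 m.
Width = 2Δx = 59.5 m.

59.5 m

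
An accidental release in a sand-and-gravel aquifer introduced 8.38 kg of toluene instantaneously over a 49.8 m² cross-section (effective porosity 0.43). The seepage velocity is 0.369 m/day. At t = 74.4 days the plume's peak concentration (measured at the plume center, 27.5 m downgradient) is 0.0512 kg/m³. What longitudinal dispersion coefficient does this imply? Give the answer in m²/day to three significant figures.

At the plume center C_max = M/(n_e·A·√(4πDt)), so D = M²/(4πt·(n_e·A·C_max)²).
n_e·A·C_max = 0.43 × 49.8 × 0.0512 = 1.096 kg/m.
D = 8.38²/(4π × 74.4 × 1.096²) = 0.0625 m²/day.

0.0625 m²/day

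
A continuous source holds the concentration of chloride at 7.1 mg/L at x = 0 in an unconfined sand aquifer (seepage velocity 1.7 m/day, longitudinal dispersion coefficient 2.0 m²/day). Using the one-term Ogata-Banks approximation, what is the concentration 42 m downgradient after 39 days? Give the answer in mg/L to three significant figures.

For a continuous step input, C/C₀ ≈ ½·erfc((x−vt)/(2√(Dt))).
vt = 1.7 × 39 = 66.3 m and 2√(Dt) = 2√(2.0 × 39) = 17.66 m.
Argument (x−vt)/(2√(Dt)) = (42 − 66.3)/17.66 = -1.376; ½·erfc(-1.376) = 0.9742.
C = 7.1 × 0.9742 = 6.92 mg/L.

6.92 mg/L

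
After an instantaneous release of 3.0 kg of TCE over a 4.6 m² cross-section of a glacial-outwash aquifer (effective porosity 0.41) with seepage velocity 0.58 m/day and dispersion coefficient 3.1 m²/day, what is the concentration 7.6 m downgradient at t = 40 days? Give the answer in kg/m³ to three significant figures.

0.0247 kg/m³

For an instantaneous plane source, C(x,t) = M/(n_e·A·√(4πDt)) · exp(−(x−vt)²/(4Dt)), with n_e·A the pore (flow) area.
Plume center vt = 0.58 × 40 = 23.2 m, so the well at 7.6 m is 15.6 m upgradient of the peak.
√(4πDt) = 39.47 m, giving peak height M/(n_e·A·√(4πDt)) = 3.0/(0.41 × 4.6 × 39.47) = 0.04030 kg/m³.
(x−vt)²/(4Dt) = (-15.6)²/(4 × 3.1 × 40) = 0.4906; exp(−0.4906) = 0.6123.
C = 0.04030 × 0.6123 = 0.0247 kg/m³.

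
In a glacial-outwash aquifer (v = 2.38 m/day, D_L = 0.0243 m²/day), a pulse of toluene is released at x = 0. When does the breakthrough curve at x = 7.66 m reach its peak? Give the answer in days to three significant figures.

3.21 days

For the 1D instantaneous-source solution, setting ∂C/∂t = 0 at fixed x gives v²t² + 2Dt − x² = 0, so t = (√(D² + v²x²) − D)/v².
√(D² + v²x²) = √(0.0243² + 2.38² × 7.66²) = 18.23; v² = 5.6644.
t = (18.23 − 0.0243)/5.6644 = 3.21 days (vs. the pure-advection estimate x/v = 3.22 d).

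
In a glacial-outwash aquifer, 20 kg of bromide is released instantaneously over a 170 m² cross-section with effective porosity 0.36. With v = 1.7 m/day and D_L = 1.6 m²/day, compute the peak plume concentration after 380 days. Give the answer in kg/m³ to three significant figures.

The peak of an instantaneous 1D plume sits at x = vt; there the Gaussian factor is 1 and C_max = M/(n_e·A·√(4πDt)), where n_e·A is the pore area the mass is dissolved in.
√(4πDt) = √(4π × 1.6 × 380) = 87.41 m, so C_max = 20/(0.36 × 170 × 87.41) = 0.00374 kg/m³.

0.00374 kg/m³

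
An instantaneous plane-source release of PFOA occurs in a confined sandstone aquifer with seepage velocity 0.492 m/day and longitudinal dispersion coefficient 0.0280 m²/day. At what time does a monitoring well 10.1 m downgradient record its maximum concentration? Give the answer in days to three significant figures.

20.4 days

For the 1D instantaneous-source solution, setting ∂C/∂t = 0 at fixed x gives v²t² + 2Dt − x² = 0, so t = (√(D² + v²x²) − D)/v².
√(D² + v²x²) = √(0.0280² + 0.492² × 10.1²) = 4.969; v² = 0.242064.
t = (4.969 − 0.0280)/0.242064 = 20.4 days (vs. the pure-advection estimate x/v = 20.5 d).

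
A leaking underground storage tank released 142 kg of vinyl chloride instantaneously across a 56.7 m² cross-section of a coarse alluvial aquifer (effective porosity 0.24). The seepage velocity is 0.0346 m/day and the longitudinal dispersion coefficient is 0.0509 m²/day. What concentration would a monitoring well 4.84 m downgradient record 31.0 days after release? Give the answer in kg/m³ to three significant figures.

For an instantaneous plane source, C(x,t) = M/(n_e·A·√(4πDt)) · exp(−(x−vt)²/(4Dt)), with n_e·A the pore (flow) area.
Plume center vt = 0.0346 × 31.0 = 1.0726 m, so the well at 4.84 m is 3.7674 m downgradient of the peak.
√(4πDt) = 4.453 m, giving peak height M/(n_e·A·√(4πDt)) = 142/(0.24 × 56.7 × 4.453) = 2.343 kg/m³.
(x−vt)²/(4Dt) = (3.7674)²/(4 × 0.0509 × 31.0) = 2.249; exp(−2.249) = 0.1055.
C = 2.343 × 0.1055 = 0.247 kg/m³.

0.247 kg/m³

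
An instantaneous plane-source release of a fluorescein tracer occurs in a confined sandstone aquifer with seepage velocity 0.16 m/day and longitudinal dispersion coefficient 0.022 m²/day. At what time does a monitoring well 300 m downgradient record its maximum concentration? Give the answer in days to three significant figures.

1870 days

For the 1D instantaneous-source solution, setting ∂C/∂t = 0 at fixed x gives v²t² + 2Dt − x² = 0, so t = (√(D² + v²x²) − D)/v².
√(D² + v²x²) = √(0.022² + 0.16² × 300²) = 48.00; v² = 0.0256.
t = (48.00 − 0.022)/0.0256 = 1870 days (vs. the pure-advection estimate x/v = 1880 d).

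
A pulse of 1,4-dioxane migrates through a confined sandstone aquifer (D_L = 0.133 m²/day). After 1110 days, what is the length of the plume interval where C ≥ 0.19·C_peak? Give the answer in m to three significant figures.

62.6 m

The plume is Gaussian with σ = √(2Dt) = √(2 × 0.133 × 1110) = 17.18 m.
C/C_peak = exp(−Δx²/(2σ²)) = 0.19 ⇒ Δx = σ·√(−2 ln 0.19) = 17.18 × 1.822 = 31.30 m.
Width = 2Δx = 62.6 m.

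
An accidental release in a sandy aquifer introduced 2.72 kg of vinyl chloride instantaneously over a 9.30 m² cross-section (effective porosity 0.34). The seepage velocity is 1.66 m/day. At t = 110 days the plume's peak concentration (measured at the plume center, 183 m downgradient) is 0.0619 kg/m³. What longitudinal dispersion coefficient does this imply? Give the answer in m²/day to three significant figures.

0.140 m²/day

At the plume center C_max = M/(n_e·A·√(4πDt)), so D = M²/(4πt·(n_e·A·C_max)²).
n_e·A·C_max = 0.34 × 9.30 × 0.0619 = 0.1957 kg/m.
D = 2.72²/(4π × 110 × 0.1957²) = 0.140 m²/day.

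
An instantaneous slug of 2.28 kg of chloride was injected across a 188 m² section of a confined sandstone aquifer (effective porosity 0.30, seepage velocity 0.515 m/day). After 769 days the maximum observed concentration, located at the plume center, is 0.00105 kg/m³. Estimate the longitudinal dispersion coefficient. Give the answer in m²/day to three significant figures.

At the plume center C_max = M/(n_e·A·√(4πDt)), so D = M²/(4πt·(n_e·A·C_max)²).
n_e·A·C_max = 0.30 × 188 × 0.00105 = 0.05922 kg/m.
D = 2.28²/(4π × 769 × 0.05922²) = 0.153 m²/day.

0.153 m²/day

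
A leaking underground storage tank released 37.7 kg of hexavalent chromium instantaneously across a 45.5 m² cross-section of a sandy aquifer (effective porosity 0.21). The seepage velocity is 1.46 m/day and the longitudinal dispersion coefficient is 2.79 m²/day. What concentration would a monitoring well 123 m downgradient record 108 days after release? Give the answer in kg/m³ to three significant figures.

0.0236 kg/m³

For an instantaneous plane source, C(x,t) = M/(n_e·A·√(4πDt)) · exp(−(x−vt)²/(4Dt)), with n_e·A the pore (flow) area.
Plume center vt = 1.46 × 108 = 157.68 m, so the well at 123 m is 34.68 m upgradient of the peak.
√(4πDt) = 61.53 m, giving peak height M/(n_e·A·√(4πDt)) = 37.7/(0.21 × 45.5 × 61.53) = 0.06412 kg/m³.
(x−vt)²/(4Dt) = (-34.68)²/(4 × 2.79 × 108) = 0.9979; exp(−0.9979) = 0.3687.
C = 0.06412 × 0.3687 = 0.0236 kg/m³.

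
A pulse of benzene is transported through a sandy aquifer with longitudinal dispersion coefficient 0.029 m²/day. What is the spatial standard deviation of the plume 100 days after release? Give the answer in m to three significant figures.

2.41 m

Dispersive spreading gives a Gaussian with σ² = 2Dt; advection only shifts the center.
σ = √(2 × 0.029 × 100) = 2.41 m.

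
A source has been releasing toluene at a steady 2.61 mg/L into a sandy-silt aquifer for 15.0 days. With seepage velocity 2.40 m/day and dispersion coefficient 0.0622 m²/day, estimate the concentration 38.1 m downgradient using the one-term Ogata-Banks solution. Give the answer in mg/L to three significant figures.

For a continuous step input, C/C₀ ≈ ½·erfc((x−vt)/(2√(Dt))).
vt = 2.40 × 15.0 = 36 m and 2√(Dt) = 2√(0.0622 × 15.0) = 1.932 m.
Argument (x−vt)/(2√(Dt)) = (38.1 − 36)/1.932 = 1.087; ½·erfc(1.087) = 0.06212.
C = 2.61 × 0.06212 = 0.162 mg/L.

0.162 mg/L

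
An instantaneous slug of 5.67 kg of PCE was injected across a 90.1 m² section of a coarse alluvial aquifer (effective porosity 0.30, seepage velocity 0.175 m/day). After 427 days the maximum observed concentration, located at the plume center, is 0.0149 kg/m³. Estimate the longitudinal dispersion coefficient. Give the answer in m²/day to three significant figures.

0.0369 m²/day

At the plume center C_max = M/(n_e·A·√(4πDt)), so D = M²/(4πt·(n_e·A·C_max)²).
n_e·A·C_max = 0.30 × 90.1 × 0.0149 = 0.4027 kg/m.
D = 5.67²/(4π × 427 × 0.4027²) = 0.0369 m²/day.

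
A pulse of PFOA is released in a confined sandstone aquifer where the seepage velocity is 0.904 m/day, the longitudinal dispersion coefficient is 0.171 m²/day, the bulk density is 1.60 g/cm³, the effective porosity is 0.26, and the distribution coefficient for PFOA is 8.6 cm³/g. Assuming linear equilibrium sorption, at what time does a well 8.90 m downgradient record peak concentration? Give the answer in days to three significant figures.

520 days

Retardation factor R = 1 + ρ_b·K_d/n = 1 + 1.60 × 8.6/0.26 = 53.92.
Sorption retards both mechanisms: v_R = v/R = 0.01677 m/day, D_R = D/R = 0.003171 m²/day.
Peak time from v_R²t² + 2D_R t − x² = 0: t = (√(D_R² + v_R²x²) − D_R)/v_R².
√(D_R² + v_R²x²) = √(0.003171² + 0.01677² × 8.90²) = 0.1493; v_R² = 0.0002812.
t = (0.1493 − 0.003171)/0.0002812 = 520 days.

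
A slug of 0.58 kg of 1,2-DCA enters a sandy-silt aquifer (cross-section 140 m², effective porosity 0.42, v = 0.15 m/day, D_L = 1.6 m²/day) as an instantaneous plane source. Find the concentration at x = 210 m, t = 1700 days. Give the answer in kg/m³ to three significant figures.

For an instantaneous plane source, C(x,t) = M/(n_e·A·√(4πDt)) · exp(−(x−vt)²/(4Dt)), with n_e·A the pore (flow) area.
Plume center vt = 0.15 × 1700 = 255 m, so the well at 210 m is 45 m upgradient of the peak.
√(4πDt) = 184.9 m, giving peak height M/(n_e·A·√(4πDt)) = 0.58/(0.42 × 140 × 184.9) = 5.335e-05 kg/m³.
(x−vt)²/(4Dt) = (-45)²/(4 × 1.6 × 1700) = 0.1861; exp(−0.1861) = 0.8302.
C = 5.335e-05 × 0.8302 = 4.43e-05 kg/m³.

4.43e-05 kg/m³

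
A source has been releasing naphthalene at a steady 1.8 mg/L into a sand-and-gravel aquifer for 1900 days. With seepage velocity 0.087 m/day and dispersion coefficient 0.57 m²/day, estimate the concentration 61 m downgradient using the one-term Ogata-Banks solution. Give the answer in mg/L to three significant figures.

For a continuous step input, C/C₀ ≈ ½·erfc((x−vt)/(2√(Dt))).
vt = 0.087 × 1900 = 165.3 m and 2√(Dt) = 2√(0.57 × 1900) = 65.82 m.
Argument (x−vt)/(2√(Dt)) = (61 − 165.3)/65.82 = -1.585; ½·erfc(-1.585) = 0.9875.
C = 1.8 × 0.9875 = 1.78 mg/L.

1.78 mg/L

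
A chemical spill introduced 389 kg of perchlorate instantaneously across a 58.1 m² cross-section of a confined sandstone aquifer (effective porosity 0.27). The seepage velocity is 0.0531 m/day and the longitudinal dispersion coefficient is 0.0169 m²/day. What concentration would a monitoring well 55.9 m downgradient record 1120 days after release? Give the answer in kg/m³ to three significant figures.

For an instantaneous plane source, C(x,t) = M/(n_e·A·√(4πDt)) · exp(−(x−vt)²/(4Dt)), with n_e·A the pore (flow) area.
Plume center vt = 0.0531 × 1120 = 59.472 m, so the well at 55.9 m is 3.572 m upgradient of the peak.
√(4πDt) = 15.42 m, giving peak height M/(n_e·A·√(4πDt)) = 389/(0.27 × 58.1 × 15.42) = 1.608 kg/m³.
(x−vt)²/(4Dt) = (-3.572)²/(4 × 0.0169 × 1120) = 0.1685; exp(−0.1685) = 0.8449.
C = 1.608 × 0.8449 = 1.36 kg/m³.

1.36 kg/m³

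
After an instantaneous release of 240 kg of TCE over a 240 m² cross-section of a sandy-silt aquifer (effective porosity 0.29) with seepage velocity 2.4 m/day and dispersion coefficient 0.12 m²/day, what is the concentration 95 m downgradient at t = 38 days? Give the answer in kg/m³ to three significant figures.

For an instantaneous plane source, C(x,t) = M/(n_e·A·√(4πDt)) · exp(−(x−vt)²/(4Dt)), with n_e·A the pore (flow) area.
Plume center vt = 2.4 × 38 = 91.2 m, so the well at 95 m is 3.8 m downgradient of the peak.
√(4πDt) = 7.570 m, giving peak height M/(n_e·A·√(4πDt)) = 240/(0.29 × 240 × 7.570) = 0.4555 kg/m³.
(x−vt)²/(4Dt) = (3.8)²/(4 × 0.12 × 38) = 0.7917; exp(−0.7917) = 0.4531.
C = 0.4555 × 0.4531 = 0.206 kg/m³.

0.206 kg/m³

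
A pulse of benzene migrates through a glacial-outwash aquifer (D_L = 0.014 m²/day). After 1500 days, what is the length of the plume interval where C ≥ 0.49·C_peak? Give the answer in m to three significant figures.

The plume is Gaussian with σ = √(2Dt) = √(2 × 0.014 × 1500) = 6.481 m.
C/C_peak = exp(−Δx²/(2σ²)) = 0.49 ⇒ Δx = σ·√(−2 ln 0.49) = 6.481 × 1.194 = 7.738 m.
Width = 2Δx = 15.5 m.

15.5 m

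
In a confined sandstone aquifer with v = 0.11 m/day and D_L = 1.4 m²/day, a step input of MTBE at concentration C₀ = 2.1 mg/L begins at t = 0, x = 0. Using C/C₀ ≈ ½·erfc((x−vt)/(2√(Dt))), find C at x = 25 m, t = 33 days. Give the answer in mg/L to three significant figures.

0.0275 mg/L

For a continuous step input, C/C₀ ≈ ½·erfc((x−vt)/(2√(Dt))).
vt = 0.11 × 33 = 3.63 m and 2√(Dt) = 2√(1.4 × 33) = 13.59 m.
Argument (x−vt)/(2√(Dt)) = (25 − 3.63)/13.59 = 1.572; ½·erfc(1.572) = 0.01310.
C = 2.1 × 0.01310 = 0.0275 mg/L.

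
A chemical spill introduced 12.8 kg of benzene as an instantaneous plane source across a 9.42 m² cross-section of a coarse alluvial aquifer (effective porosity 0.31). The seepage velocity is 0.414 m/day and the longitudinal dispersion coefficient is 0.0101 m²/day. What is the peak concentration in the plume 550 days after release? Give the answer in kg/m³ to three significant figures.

The peak of an instantaneous 1D plume sits at x = vt; there the Gaussian factor is 1 and C_max = M/(n_e·A·√(4πDt)), where n_e·A is the pore area the mass is dissolved in.
√(4πDt) = √(4π × 0.0101 × 550) = 8.355 m, so C_max = 12.8/(0.31 × 9.42 × 8.355) = 0.525 kg/m³.

0.525 kg/m³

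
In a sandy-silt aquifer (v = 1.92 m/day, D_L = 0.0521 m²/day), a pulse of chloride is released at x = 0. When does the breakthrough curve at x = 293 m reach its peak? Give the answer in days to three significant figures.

153 days

For the 1D instantaneous-source solution, setting ∂C/∂t = 0 at fixed x gives v²t² + 2Dt − x² = 0, so t = (√(D² + v²x²) − D)/v².
√(D² + v²x²) = √(0.0521² + 1.92² × 293²) = 562.6; v² = 3.6864.
t = (562.6 − 0.0521)/3.6864 = 153 days (vs. the pure-advection estimate x/v = 153 d).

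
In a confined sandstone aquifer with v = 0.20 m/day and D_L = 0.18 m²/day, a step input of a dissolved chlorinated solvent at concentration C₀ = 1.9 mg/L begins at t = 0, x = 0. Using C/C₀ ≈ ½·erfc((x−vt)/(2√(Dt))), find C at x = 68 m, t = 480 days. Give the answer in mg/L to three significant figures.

1.87 mg/L

For a continuous step input, C/C₀ ≈ ½·erfc((x−vt)/(2√(Dt))).
vt = 0.20 × 480 = 96 m and 2√(Dt) = 2√(0.18 × 480) = 18.59 m.
Argument (x−vt)/(2√(Dt)) = (68 − 96)/18.59 = -1.506; ½·erfc(-1.506) = 0.9834.
C = 1.9 × 0.9834 = 1.87 mg/L.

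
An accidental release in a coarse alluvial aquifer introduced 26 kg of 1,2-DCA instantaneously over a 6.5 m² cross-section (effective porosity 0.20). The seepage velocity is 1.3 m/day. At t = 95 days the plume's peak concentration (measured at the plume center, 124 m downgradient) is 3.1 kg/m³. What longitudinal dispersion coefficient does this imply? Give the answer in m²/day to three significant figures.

At the plume center C_max = M/(n_e·A·√(4πDt)), so D = M²/(4πt·(n_e·A·C_max)²).
n_e·A·C_max = 0.20 × 6.5 × 3.1 = 4.030 kg/m.
D = 26²/(4π × 95 × 4.030²) = 0.0349 m²/day.

0.0349 m²/day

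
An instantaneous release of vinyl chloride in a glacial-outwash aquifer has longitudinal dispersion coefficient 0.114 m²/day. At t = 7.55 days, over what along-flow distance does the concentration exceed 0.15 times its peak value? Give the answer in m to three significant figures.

The plume is Gaussian with σ = √(2Dt) = √(2 × 0.114 × 7.55) = 1.312 m.
C/C_peak = exp(−Δx²/(2σ²)) = 0.15 ⇒ Δx = σ·√(−2 ln 0.15) = 1.312 × 1.948 = 2.556 m.
Width = 2Δx = 5.11 m.

5.11 m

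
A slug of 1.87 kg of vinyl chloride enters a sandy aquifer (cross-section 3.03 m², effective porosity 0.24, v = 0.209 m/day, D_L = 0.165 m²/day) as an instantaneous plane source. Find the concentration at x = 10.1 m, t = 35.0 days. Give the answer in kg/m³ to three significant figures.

0.216 kg/m³

For an instantaneous plane source, C(x,t) = M/(n_e·A·√(4πDt)) · exp(−(x−vt)²/(4Dt)), with n_e·A the pore (flow) area.
Plume center vt = 0.209 × 35.0 = 7.315 m, so the well at 10.1 m is 2.785 m downgradient of the peak.
√(4πDt) = 8.519 m, giving peak height M/(n_e·A·√(4πDt)) = 1.87/(0.24 × 3.03 × 8.519) = 0.3019 kg/m³.
(x−vt)²/(4Dt) = (2.785)²/(4 × 0.165 × 35.0) = 0.3358; exp(−0.3358) = 0.7148.
C = 0.3019 × 0.7148 = 0.216 kg/m³.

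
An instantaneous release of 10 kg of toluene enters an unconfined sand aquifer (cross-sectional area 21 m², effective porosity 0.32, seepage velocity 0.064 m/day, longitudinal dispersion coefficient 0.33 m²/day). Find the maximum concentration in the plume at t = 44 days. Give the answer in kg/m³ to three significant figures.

0.110 kg/m³

The peak of an instantaneous 1D plume sits at x = vt; there the Gaussian factor is 1 and C_max = M/(n_e·A·√(4πDt)), where n_e·A is the pore area the mass is dissolved in.
√(4πDt) = √(4π × 0.33 × 44) = 13.51 m, so C_max = 10/(0.32 × 21 × 13.51) = 0.110 kg/m³.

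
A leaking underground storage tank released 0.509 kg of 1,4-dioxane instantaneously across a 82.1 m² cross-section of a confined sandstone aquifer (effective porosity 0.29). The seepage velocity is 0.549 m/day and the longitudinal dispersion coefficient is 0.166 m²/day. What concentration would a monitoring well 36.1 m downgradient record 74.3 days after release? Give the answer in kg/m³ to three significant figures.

0.00110 kg/m³

For an instantaneous plane source, C(x,t) = M/(n_e·A·√(4πDt)) · exp(−(x−vt)²/(4Dt)), with n_e·A the pore (flow) area.
Plume center vt = 0.549 × 74.3 = 40.7907 m, so the well at 36.1 m is 4.6907 m upgradient of the peak.
√(4πDt) = 12.45 m, giving peak height M/(n_e·A·√(4πDt)) = 0.509/(0.29 × 82.1 × 12.45) = 0.001717 kg/m³.
(x−vt)²/(4Dt) = (-4.6907)²/(4 × 0.166 × 74.3) = 0.4460; exp(−0.4460) = 0.6402.
C = 0.001717 × 0.6402 = 0.00110 kg/m³.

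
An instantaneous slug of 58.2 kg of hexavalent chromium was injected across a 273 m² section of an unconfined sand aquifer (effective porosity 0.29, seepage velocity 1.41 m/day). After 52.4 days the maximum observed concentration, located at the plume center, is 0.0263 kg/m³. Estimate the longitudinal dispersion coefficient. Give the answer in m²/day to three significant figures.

1.19 m²/day

At the plume center C_max = M/(n_e·A·√(4πDt)), so D = M²/(4πt·(n_e·A·C_max)²).
n_e·A·C_max = 0.29 × 273 × 0.0263 = 2.082 kg/m.
D = 58.2²/(4π × 52.4 × 2.082²) = 1.19 m²/day.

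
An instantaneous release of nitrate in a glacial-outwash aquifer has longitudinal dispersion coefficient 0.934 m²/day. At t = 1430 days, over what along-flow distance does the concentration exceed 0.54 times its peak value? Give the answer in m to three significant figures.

115 m

The plume is Gaussian with σ = √(2Dt) = √(2 × 0.934 × 1430) = 51.68 m.
C/C_peak = exp(−Δx²/(2σ²)) = 0.54 ⇒ Δx = σ·√(−2 ln 0.54) = 51.68 × 1.110 = 57.36 m.
Width = 2Δx = 115 m.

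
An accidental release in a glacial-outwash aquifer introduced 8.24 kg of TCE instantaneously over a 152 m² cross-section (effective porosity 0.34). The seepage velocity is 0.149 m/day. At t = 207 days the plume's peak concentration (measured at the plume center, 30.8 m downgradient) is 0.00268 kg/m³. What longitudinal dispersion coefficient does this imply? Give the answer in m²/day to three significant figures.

At the plume center C_max = M/(n_e·A·√(4πDt)), so D = M²/(4πt·(n_e·A·C_max)²).
n_e·A·C_max = 0.34 × 152 × 0.00268 = 0.1385 kg/m.
D = 8.24²/(4π × 207 × 0.1385²) = 1.36 m²/day.

1.36 m²/day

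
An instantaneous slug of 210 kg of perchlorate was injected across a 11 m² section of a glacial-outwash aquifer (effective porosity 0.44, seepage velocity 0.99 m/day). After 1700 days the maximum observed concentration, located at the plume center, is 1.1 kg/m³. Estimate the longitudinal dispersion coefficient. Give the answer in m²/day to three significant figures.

At the plume center C_max = M/(n_e·A·√(4πDt)), so D = M²/(4πt·(n_e·A·C_max)²).
n_e·A·C_max = 0.44 × 11 × 1.1 = 5.324 kg/m.
D = 210²/(4π × 1700 × 5.324²) = 0.0728 m²/day.

0.0728 m²/day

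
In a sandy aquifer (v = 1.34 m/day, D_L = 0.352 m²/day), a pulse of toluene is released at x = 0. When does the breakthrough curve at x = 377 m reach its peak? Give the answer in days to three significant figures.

For the 1D instantaneous-source solution, setting ∂C/∂t = 0 at fixed x gives v²t² + 2Dt − x² = 0, so t = (√(D² + v²x²) − D)/v².
√(D² + v²x²) = √(0.352² + 1.34² × 377²) = 505.2; v² = 1.7956.
t = (505.2 − 0.352)/1.7956 = 281 days (vs. the pure-advection estimate x/v = 281 d).

281 days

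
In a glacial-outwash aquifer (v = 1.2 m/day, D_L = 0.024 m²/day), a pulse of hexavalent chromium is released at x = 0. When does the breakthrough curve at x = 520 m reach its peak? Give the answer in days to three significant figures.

For the 1D instantaneous-source solution, setting ∂C/∂t = 0 at fixed x gives v²t² + 2Dt − x² = 0, so t = (√(D² + v²x²) − D)/v².
√(D² + v²x²) = √(0.024² + 1.2² × 520²) = 624.0; v² = 1.44.
t = (624.0 − 0.024)/1.44 = 433 days (vs. the pure-advection estimate x/v = 433 d).

433 days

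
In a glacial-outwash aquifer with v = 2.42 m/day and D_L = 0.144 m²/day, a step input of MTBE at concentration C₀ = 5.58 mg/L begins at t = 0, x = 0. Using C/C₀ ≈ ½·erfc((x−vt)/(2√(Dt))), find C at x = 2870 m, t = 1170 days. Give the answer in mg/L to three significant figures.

0.0990 mg/L

For a continuous step input, C/C₀ ≈ ½·erfc((x−vt)/(2√(Dt))).
vt = 2.42 × 1170 = 2831.4 m and 2√(Dt) = 2√(0.144 × 1170) = 25.96 m.
Argument (x−vt)/(2√(Dt)) = (2870 − 2831.4)/25.96 = 1.487; ½·erfc(1.487) = 0.01774.
C = 5.58 × 0.01774 = 0.0990 mg/L.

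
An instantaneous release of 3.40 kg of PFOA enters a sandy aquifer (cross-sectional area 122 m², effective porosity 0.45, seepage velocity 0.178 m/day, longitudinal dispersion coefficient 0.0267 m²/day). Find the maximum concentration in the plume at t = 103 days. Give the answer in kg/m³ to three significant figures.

The peak of an instantaneous 1D plume sits at x = vt; there the Gaussian factor is 1 and C_max = M/(n_e·A·√(4πDt)), where n_e·A is the pore area the mass is dissolved in.
√(4πDt) = √(4π × 0.0267 × 103) = 5.879 m, so C_max = 3.40/(0.45 × 122 × 5.879) = 0.0105 kg/m³.

0.0105 kg/m³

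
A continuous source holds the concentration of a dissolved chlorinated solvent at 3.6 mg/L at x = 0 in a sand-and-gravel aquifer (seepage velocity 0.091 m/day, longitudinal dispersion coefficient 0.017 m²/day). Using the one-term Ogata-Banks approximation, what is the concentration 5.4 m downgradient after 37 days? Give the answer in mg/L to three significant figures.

For a continuous step input, C/C₀ ≈ ½·erfc((x−vt)/(2√(Dt))).
vt = 0.091 × 37 = 3.367 m and 2√(Dt) = 2√(0.017 × 37) = 1.586 m.
Argument (x−vt)/(2√(Dt)) = (5.4 − 3.367)/1.586 = 1.282; ½·erfc(1.282) = 0.03491.
C = 3.6 × 0.03491 = 0.126 mg/L.

0.126 mg/L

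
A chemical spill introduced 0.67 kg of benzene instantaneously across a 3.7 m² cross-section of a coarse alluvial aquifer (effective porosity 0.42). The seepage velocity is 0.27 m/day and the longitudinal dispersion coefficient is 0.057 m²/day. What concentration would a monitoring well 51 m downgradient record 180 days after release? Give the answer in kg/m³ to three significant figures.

0.0330 kg/m³

For an instantaneous plane source, C(x,t) = M/(n_e·A·√(4πDt)) · exp(−(x−vt)²/(4Dt)), with n_e·A the pore (flow) area.
Plume center vt = 0.27 × 180 = 48.6 m, so the well at 51 m is 2.4 m downgradient of the peak.
√(4πDt) = 11.35 m, giving peak height M/(n_e·A·√(4πDt)) = 0.67/(0.42 × 3.7 × 11.35) = 0.03799 kg/m³.
(x−vt)²/(4Dt) = (2.4)²/(4 × 0.057 × 180) = 0.1404; exp(−0.1404) = 0.8690.
C = 0.03799 × 0.8690 = 0.0330 kg/m³.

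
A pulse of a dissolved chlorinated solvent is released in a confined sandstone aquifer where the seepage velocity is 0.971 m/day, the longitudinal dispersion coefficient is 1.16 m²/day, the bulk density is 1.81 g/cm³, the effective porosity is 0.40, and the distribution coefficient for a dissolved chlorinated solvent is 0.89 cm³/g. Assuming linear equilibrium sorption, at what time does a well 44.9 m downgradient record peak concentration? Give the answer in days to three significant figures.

Retardation factor R = 1 + ρ_b·K_d/n = 1 + 1.81 × 0.89/0.40 = 5.027.
Sorption retards both mechanisms: v_R = v/R = 0.1932 m/day, D_R = D/R = 0.2308 m²/day.
Peak time from v_R²t² + 2D_R t − x² = 0: t = (√(D_R² + v_R²x²) − D_R)/v_R².
√(D_R² + v_R²x²) = √(0.2308² + 0.1932² × 44.9²) = 8.678; v_R² = 0.03733.
t = (8.678 − 0.2308)/0.03733 = 226 days.

226 days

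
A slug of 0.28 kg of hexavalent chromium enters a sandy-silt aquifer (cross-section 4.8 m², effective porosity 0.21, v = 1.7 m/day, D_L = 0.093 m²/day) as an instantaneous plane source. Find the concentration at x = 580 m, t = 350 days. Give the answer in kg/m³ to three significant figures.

0.00244 kg/m³

For an instantaneous plane source, C(x,t) = M/(n_e·A·√(4πDt)) · exp(−(x−vt)²/(4Dt)), with n_e·A the pore (flow) area.
Plume center vt = 1.7 × 350 = 595 m, so the well at 580 m is 15 m upgradient of the peak.
√(4πDt) = 20.22 m, giving peak height M/(n_e·A·√(4πDt)) = 0.28/(0.21 × 4.8 × 20.22) = 0.01374 kg/m³.
(x−vt)²/(4Dt) = (-15)²/(4 × 0.093 × 350) = 1.728; exp(−1.728) = 0.1776.
C = 0.01374 × 0.1776 = 0.00244 kg/m³.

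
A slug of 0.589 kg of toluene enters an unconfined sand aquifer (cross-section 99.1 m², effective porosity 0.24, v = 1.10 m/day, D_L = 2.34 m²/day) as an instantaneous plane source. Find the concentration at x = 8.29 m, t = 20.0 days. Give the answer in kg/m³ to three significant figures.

For an instantaneous plane source, C(x,t) = M/(n_e·A·√(4πDt)) · exp(−(x−vt)²/(4Dt)), with n_e·A the pore (flow) area.
Plume center vt = 1.10 × 20.0 = 22 m, so the well at 8.29 m is 13.71 m upgradient of the peak.
√(4πDt) = 24.25 m, giving peak height M/(n_e·A·√(4πDt)) = 0.589/(0.24 × 99.1 × 24.25) = 0.001021 kg/m³.
(x−vt)²/(4Dt) = (-13.71)²/(4 × 2.34 × 20.0) = 1.004; exp(−1.004) = 0.3664.
C = 0.001021 × 0.3664 = 0.000374 kg/m³.

0.000374 kg/m³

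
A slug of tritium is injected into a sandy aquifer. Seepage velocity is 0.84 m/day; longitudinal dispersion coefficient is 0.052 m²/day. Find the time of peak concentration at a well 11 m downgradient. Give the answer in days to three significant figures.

13.0 days

For the 1D instantaneous-source solution, setting ∂C/∂t = 0 at fixed x gives v²t² + 2Dt − x² = 0, so t = (√(D² + v²x²) − D)/v².
√(D² + v²x²) = √(0.052² + 0.84² × 11²) = 9.240; v² = 0.7056.
t = (9.240 − 0.052)/0.7056 = 13.0 days (vs. the pure-advection estimate x/v = 13.1 d).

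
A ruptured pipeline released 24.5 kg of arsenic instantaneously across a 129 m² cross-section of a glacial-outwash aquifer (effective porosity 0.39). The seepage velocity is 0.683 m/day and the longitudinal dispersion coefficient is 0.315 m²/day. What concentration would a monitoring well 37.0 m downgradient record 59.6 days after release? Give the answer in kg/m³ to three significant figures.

0.0264 kg/m³

For an instantaneous plane source, C(x,t) = M/(n_e·A·√(4πDt)) · exp(−(x−vt)²/(4Dt)), with n_e·A the pore (flow) area.
Plume center vt = 0.683 × 59.6 = 40.7068 m, so the well at 37.0 m is 3.7068 m upgradient of the peak.
√(4πDt) = 15.36 m, giving peak height M/(n_e·A·√(4πDt)) = 24.5/(0.39 × 129 × 15.36) = 0.03170 kg/m³.
(x−vt)²/(4Dt) = (-3.7068)²/(4 × 0.315 × 59.6) = 0.1830; exp(−0.1830) = 0.8328.
C = 0.03170 × 0.8328 = 0.0264 kg/m³.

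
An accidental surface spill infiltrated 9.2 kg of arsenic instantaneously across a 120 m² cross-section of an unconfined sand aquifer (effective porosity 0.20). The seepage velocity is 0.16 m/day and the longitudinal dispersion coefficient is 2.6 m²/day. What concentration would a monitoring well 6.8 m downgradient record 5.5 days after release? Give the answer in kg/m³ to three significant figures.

For an instantaneous plane source, C(x,t) = M/(n_e·A·√(4πDt)) · exp(−(x−vt)²/(4Dt)), with n_e·A the pore (flow) area.
Plume center vt = 0.16 × 5.5 = 0.88 m, so the well at 6.8 m is 5.92 m downgradient of the peak.
√(4πDt) = 13.41 m, giving peak height M/(n_e·A·√(4πDt)) = 9.2/(0.20 × 120 × 13.41) = 0.02859 kg/m³.
(x−vt)²/(4Dt) = (5.92)²/(4 × 2.6 × 5.5) = 0.6127; exp(−0.6127) = 0.5419.
C = 0.02859 × 0.5419 = 0.0155 kg/m³.

0.0155 kg/m³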